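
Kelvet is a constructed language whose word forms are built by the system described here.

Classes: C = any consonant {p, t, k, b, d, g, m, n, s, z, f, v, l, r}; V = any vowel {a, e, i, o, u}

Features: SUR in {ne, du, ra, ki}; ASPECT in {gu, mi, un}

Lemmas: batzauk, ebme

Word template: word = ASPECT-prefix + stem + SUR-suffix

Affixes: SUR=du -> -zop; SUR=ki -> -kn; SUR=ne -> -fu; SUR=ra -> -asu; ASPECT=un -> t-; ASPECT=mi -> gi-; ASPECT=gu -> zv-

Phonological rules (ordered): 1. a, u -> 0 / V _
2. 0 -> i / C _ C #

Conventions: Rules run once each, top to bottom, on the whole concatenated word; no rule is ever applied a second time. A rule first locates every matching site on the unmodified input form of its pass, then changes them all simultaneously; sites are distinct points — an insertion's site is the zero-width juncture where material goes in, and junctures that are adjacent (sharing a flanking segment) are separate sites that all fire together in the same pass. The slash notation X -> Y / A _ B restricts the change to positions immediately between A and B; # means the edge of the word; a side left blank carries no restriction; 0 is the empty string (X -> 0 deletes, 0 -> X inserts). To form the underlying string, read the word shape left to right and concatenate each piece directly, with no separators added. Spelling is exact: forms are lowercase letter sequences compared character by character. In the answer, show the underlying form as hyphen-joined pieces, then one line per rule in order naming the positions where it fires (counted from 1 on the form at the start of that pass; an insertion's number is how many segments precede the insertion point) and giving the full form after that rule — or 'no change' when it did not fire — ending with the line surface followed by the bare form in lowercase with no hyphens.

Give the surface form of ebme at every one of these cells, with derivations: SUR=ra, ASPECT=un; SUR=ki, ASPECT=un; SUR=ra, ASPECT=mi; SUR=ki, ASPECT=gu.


cell SUR=ra, ASPECT=un:
underlying: t-ebme-asu
1. a, u -> 0 / V _: fires at position(s) 6: tebmesu
2. 0 -> i / C _ C #: no change
surface: tebmesu

cell SUR=ki, ASPECT=un:
underlying: t-ebme-kn
1. a, u -> 0 / V _: no change
2. 0 -> i / C _ C #: inserts after position(s) 6: tebmekin
surface: tebmekin

cell SUR=ra, ASPECT=mi:
underlying: gi-ebme-asu
1. a, u -> 0 / V _: fires at position(s) 7: giebmesu
2. 0 -> i / C _ C #: no change
surface: giebmesu

cell SUR=ki, ASPECT=gu:
underlying: zv-ebme-kn
1. a, u -> 0 / V _: no change
2. 0 -> i / C _ C #: inserts after position(s) 7: zvebmekin
surface: zvebmekin


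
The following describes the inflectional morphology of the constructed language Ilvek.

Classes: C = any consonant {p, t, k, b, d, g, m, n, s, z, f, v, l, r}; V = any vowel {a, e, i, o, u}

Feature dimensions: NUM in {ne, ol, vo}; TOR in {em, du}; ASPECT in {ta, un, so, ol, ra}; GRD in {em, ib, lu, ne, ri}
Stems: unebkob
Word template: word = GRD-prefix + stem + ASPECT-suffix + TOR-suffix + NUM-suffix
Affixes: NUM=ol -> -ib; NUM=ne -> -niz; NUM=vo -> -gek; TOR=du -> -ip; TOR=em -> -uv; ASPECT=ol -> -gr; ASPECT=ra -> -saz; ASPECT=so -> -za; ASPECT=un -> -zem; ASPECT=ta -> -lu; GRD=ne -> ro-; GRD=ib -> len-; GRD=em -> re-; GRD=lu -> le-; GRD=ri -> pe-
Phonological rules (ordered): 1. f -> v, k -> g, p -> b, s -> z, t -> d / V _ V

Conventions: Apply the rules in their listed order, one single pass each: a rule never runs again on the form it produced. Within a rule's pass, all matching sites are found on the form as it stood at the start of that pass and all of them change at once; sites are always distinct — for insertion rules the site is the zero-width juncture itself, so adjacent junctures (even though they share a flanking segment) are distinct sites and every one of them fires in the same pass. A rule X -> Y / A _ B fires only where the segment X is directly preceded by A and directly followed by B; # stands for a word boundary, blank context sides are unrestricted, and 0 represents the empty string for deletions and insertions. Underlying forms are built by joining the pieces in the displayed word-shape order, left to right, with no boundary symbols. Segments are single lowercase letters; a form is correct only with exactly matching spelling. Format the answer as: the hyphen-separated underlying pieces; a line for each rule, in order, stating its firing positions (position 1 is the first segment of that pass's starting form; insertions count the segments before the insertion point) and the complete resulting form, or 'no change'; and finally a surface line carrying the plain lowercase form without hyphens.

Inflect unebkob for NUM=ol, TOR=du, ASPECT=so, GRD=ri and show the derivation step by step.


underlying: pe-unebkob-za-ip-ib
1. f -> v, k -> g, p -> b, s -> z, t -> d / V _ V: fires at position(s) 13: peunebkobzaibib
surface: peunebkobzaibib


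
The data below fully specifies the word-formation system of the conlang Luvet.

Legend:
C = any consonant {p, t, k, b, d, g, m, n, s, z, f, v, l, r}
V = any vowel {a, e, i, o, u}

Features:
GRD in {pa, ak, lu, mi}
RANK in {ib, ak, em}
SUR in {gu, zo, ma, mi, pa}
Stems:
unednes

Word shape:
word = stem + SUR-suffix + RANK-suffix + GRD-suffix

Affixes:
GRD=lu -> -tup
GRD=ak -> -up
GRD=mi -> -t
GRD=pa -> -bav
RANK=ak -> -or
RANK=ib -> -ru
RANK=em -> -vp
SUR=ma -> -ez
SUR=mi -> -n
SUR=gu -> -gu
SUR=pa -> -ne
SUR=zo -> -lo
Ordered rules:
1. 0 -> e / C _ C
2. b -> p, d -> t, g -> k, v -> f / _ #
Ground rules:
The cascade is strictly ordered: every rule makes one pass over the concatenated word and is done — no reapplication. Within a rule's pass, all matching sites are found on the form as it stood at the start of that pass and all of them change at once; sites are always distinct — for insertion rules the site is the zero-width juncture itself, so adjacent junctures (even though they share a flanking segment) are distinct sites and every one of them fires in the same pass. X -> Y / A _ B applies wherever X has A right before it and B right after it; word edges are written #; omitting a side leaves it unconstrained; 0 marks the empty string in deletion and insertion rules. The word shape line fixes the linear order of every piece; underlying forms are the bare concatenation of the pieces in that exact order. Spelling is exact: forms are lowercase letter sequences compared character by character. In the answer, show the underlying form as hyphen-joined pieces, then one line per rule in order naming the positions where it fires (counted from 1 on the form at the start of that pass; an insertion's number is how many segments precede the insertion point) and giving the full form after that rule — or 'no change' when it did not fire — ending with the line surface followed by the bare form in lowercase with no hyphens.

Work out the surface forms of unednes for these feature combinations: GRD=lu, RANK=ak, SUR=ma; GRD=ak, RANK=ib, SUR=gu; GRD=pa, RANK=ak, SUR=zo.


cell GRD=lu, RANK=ak, SUR=ma:
underlying: unednes-ez-or-tup
1. 0 -> e / C _ C: inserts after position(s) 4, 11: unedenesezoretup
2. b -> p, d -> t, g -> k, v -> f / _ #: no change
surface: unedenesezoretup

cell GRD=ak, RANK=ib, SUR=gu:
underlying: unednes-gu-ru-up
1. 0 -> e / C _ C: inserts after position(s) 4, 7: unedeneseguruup
2. b -> p, d -> t, g -> k, v -> f / _ #: no change
surface: unedeneseguruup

cell GRD=pa, RANK=ak, SUR=zo:
underlying: unednes-lo-or-bav
1. 0 -> e / C _ C: inserts after position(s) 4, 7, 11: unedeneseloorebav
2. b -> p, d -> t, g -> k, v -> f / _ #: fires at position(s) 17: unedeneseloorebaf
surface: unedeneseloorebaf


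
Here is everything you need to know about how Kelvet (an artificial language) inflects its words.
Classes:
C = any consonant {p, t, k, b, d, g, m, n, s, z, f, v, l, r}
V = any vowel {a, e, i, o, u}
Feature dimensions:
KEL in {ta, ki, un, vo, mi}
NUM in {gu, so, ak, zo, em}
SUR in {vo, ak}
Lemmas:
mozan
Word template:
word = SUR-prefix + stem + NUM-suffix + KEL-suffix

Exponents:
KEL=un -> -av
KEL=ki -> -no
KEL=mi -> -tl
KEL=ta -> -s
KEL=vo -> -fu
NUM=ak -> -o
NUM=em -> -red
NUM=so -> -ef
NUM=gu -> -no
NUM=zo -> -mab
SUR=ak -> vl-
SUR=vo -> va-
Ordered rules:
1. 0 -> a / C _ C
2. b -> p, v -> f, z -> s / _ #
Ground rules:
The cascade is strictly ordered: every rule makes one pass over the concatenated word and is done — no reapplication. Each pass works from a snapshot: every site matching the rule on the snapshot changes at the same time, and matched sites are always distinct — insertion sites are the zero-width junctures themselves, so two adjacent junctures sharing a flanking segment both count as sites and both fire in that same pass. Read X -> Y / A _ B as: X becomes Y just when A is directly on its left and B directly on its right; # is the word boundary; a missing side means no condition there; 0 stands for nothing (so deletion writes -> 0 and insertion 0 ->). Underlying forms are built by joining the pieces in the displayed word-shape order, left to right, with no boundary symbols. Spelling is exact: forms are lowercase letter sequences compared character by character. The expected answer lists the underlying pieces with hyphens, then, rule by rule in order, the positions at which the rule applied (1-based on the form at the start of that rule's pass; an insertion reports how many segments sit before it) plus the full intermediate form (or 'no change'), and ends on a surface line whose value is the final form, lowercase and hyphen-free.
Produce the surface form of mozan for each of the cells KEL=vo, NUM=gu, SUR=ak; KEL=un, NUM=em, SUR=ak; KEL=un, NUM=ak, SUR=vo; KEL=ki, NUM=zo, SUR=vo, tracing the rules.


cell KEL=vo, NUM=gu, SUR=ak:
underlying: vl-mozan-no-fu
1. 0 -> a / C _ C: inserts after position(s) 1, 2, 7: valamozananofu
2. b -> p, v -> f, z -> s / _ #: no change
surface: valamozananofu

cell KEL=un, NUM=em, SUR=ak:
underlying: vl-mozan-red-av
1. 0 -> a / C _ C: inserts after position(s) 1, 2, 7: valamozanaredav
2. b -> p, v -> f, z -> s / _ #: fires at position(s) 15: valamozanaredaf
surface: valamozanaredaf

cell KEL=un, NUM=ak, SUR=vo:
underlying: va-mozan-o-av
1. 0 -> a / C _ C: no change
2. b -> p, v -> f, z -> s / _ #: fires at position(s) 10: vamozanoaf
surface: vamozanoaf

cell KEL=ki, NUM=zo, SUR=vo:
underlying: va-mozan-mab-no
1. 0 -> a / C _ C: inserts after position(s) 7, 10: vamozanamabano
2. b -> p, v -> f, z -> s / _ #: no change
surface: vamozanamabano


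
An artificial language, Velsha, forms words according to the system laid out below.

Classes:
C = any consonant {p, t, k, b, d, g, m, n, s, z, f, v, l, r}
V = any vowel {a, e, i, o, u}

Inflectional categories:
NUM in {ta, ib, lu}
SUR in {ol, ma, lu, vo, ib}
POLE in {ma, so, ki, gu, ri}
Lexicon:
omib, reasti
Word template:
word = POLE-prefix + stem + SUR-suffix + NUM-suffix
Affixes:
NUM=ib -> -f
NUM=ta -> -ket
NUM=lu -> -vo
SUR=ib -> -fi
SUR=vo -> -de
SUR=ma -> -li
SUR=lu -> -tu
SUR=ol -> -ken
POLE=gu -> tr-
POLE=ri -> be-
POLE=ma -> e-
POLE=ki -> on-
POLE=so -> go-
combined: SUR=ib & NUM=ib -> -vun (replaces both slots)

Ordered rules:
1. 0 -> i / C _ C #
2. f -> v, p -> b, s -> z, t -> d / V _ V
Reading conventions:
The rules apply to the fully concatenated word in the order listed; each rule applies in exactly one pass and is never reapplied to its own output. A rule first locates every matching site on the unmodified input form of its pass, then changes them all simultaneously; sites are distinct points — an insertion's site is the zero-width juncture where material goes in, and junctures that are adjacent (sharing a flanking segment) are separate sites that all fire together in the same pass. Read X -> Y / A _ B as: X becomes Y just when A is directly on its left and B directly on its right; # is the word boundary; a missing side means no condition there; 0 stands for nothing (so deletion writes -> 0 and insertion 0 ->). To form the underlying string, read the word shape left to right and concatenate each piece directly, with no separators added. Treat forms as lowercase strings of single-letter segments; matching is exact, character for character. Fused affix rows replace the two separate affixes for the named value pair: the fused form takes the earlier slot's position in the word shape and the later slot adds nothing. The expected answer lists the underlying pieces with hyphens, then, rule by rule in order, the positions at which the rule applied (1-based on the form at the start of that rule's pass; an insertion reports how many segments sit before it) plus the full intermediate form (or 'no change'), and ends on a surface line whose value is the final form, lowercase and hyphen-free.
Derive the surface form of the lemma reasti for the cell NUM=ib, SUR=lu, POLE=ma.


underlying: e-reasti-tu-f
1. 0 -> i / C _ C #: no change
2. f -> v, p -> b, s -> z, t -> d / V _ V: fires at position(s) 8: ereastiduf
surface: ereastiduf


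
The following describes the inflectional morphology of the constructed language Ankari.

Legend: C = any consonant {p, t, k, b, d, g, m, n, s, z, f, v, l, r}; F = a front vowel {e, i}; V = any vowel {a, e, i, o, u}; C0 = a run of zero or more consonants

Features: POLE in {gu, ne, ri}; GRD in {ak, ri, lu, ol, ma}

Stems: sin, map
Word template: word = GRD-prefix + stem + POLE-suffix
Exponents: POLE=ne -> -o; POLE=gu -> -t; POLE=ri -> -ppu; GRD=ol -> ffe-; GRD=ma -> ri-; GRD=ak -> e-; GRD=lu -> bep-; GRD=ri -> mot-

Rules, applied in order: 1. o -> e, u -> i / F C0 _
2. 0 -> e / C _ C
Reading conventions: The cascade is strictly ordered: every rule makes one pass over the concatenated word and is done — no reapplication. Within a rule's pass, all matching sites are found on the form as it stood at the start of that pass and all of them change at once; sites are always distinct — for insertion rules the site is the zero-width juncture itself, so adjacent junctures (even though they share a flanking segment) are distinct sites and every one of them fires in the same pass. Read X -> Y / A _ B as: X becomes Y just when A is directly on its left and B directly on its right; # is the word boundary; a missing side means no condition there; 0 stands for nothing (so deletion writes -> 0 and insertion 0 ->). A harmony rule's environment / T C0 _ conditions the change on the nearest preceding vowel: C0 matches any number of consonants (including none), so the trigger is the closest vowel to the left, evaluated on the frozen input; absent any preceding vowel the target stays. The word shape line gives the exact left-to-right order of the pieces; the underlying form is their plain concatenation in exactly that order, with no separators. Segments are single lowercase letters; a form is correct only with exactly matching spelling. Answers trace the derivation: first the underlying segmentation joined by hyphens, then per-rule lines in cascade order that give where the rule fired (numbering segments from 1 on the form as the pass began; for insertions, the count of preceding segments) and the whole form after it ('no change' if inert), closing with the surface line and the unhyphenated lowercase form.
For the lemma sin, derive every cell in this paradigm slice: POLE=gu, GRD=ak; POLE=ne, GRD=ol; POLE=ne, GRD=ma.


cell POLE=gu, GRD=ak:
underlying: e-sin-t
1. o -> e, u -> i / F C0 _: no change
2. 0 -> e / C _ C: inserts after position(s) 4: esinet
surface: esinet

cell POLE=ne, GRD=ol:
underlying: ffe-sin-o
1. o -> e, u -> i / F C0 _: fires at position(s) 7: ffesine
2. 0 -> e / C _ C: inserts after position(s) 1: fefesine
surface: fefesine

cell POLE=ne, GRD=ma:
underlying: ri-sin-o
1. o -> e, u -> i / F C0 _: fires at position(s) 6: risine
2. 0 -> e / C _ C: no change
surface: risine


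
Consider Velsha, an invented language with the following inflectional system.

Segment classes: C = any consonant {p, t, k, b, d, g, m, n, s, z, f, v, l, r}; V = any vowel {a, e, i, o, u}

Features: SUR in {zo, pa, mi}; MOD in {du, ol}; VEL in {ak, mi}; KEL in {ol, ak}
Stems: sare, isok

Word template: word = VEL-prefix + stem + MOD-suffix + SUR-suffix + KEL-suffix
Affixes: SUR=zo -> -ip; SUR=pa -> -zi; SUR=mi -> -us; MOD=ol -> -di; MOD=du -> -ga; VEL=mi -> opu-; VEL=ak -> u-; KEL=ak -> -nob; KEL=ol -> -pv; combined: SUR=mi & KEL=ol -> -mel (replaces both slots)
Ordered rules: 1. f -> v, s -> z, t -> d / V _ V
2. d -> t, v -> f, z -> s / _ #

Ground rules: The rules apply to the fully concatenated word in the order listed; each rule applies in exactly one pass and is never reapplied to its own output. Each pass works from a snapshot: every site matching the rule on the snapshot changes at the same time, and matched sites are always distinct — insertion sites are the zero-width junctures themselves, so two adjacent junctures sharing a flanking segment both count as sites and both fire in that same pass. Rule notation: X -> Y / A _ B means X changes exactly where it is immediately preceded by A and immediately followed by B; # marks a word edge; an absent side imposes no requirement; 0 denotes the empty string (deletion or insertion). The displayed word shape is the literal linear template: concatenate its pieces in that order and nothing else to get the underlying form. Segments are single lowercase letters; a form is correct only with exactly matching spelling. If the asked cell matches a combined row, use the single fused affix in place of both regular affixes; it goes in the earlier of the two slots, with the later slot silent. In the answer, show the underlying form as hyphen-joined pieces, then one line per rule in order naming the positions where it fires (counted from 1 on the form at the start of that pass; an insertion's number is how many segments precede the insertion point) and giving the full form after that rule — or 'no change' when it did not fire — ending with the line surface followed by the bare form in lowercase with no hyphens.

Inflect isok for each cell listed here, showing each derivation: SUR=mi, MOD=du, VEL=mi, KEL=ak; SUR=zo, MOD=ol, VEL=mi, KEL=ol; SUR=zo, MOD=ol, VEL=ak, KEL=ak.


cell SUR=mi, MOD=du, VEL=mi, KEL=ak:
underlying: opu-isok-ga-us-nob
1. f -> v, s -> z, t -> d / V _ V: fires at position(s) 5: opuizokgausnob
2. d -> t, v -> f, z -> s / _ #: no change
surface: opuizokgausnob

cell SUR=zo, MOD=ol, VEL=mi, KEL=ol:
underlying: opu-isok-di-ip-pv
1. f -> v, s -> z, t -> d / V _ V: fires at position(s) 5: opuizokdiippv
2. d -> t, v -> f, z -> s / _ #: fires at position(s) 13: opuizokdiippf
surface: opuizokdiippf

cell SUR=zo, MOD=ol, VEL=ak, KEL=ak:
underlying: u-isok-di-ip-nob
1. f -> v, s -> z, t -> d / V _ V: fires at position(s) 3: uizokdiipnob
2. d -> t, v -> f, z -> s / _ #: no change
surface: uizokdiipnob


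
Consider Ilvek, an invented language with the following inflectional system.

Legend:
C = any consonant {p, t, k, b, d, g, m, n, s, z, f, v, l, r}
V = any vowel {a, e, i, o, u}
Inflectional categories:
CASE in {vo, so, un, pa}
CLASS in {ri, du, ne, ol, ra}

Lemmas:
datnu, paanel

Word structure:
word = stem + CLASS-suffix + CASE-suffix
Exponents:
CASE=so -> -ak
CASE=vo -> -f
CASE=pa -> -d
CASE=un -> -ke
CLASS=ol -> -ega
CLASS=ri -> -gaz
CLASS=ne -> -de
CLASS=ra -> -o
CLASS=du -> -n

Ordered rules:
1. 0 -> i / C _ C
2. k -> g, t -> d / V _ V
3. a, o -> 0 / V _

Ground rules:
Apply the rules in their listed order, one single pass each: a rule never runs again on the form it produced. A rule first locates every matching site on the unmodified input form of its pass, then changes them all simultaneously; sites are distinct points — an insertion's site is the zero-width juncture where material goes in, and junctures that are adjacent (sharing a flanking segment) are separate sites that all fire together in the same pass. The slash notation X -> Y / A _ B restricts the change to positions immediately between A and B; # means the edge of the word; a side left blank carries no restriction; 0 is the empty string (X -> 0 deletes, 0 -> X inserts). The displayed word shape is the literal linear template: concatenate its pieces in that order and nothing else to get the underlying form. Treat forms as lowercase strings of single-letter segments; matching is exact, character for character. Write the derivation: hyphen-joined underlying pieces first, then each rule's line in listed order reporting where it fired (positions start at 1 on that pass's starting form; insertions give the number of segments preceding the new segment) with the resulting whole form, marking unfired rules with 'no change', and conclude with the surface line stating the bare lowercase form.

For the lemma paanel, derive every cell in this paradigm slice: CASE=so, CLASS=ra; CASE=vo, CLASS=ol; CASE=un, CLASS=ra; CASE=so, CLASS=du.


cell CASE=so, CLASS=ra:
underlying: paanel-o-ak
1. 0 -> i / C _ C: no change
2. k -> g, t -> d / V _ V: no change
3. a, o -> 0 / V _: fires at position(s) 3, 8: panelok
surface: panelok

cell CASE=vo, CLASS=ol:
underlying: paanel-ega-f
1. 0 -> i / C _ C: no change
2. k -> g, t -> d / V _ V: no change
3. a, o -> 0 / V _: fires at position(s) 3: panelegaf
surface: panelegaf

cell CASE=un, CLASS=ra:
underlying: paanel-o-ke
1. 0 -> i / C _ C: no change
2. k -> g, t -> d / V _ V: fires at position(s) 8: paaneloge
3. a, o -> 0 / V _: fires at position(s) 3: paneloge
surface: paneloge

cell CASE=so, CLASS=du:
underlying: paanel-n-ak
1. 0 -> i / C _ C: inserts after position(s) 6: paanelinak
2. k -> g, t -> d / V _ V: no change
3. a, o -> 0 / V _: fires at position(s) 3: panelinak
surface: panelinak


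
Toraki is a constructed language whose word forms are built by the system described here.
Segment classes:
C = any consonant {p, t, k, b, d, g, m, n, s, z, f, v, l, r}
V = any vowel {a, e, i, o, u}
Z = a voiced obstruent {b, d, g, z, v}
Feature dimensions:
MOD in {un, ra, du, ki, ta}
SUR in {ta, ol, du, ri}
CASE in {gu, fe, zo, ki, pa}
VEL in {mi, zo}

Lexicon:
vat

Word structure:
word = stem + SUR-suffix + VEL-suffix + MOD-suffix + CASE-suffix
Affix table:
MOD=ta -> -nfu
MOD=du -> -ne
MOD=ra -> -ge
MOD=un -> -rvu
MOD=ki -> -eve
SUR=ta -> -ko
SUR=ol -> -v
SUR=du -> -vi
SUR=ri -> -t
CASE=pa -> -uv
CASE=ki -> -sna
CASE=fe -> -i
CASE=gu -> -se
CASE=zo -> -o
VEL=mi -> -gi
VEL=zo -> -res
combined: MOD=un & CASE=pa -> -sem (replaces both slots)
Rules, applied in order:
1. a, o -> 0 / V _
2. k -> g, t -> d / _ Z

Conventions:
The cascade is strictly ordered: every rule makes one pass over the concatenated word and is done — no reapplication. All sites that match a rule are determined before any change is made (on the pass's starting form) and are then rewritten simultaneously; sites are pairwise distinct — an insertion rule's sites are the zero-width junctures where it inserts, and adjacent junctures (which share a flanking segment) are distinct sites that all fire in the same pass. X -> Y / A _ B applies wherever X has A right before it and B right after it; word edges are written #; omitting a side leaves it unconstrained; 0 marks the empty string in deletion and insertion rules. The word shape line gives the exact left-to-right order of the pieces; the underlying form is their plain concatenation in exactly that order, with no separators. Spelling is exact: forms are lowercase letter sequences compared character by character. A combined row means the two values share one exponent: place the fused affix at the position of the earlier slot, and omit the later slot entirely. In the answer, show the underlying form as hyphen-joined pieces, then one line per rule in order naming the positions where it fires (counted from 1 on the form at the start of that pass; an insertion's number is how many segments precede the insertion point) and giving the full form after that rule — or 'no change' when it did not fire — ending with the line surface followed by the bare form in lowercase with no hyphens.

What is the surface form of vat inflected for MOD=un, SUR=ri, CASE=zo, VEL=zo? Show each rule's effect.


underlying: vat-t-res-rvu-o
1. a, o -> 0 / V _: fires at position(s) 11: vattresrvu
2. k -> g, t -> d / _ Z: no change
surface: vattresrvu


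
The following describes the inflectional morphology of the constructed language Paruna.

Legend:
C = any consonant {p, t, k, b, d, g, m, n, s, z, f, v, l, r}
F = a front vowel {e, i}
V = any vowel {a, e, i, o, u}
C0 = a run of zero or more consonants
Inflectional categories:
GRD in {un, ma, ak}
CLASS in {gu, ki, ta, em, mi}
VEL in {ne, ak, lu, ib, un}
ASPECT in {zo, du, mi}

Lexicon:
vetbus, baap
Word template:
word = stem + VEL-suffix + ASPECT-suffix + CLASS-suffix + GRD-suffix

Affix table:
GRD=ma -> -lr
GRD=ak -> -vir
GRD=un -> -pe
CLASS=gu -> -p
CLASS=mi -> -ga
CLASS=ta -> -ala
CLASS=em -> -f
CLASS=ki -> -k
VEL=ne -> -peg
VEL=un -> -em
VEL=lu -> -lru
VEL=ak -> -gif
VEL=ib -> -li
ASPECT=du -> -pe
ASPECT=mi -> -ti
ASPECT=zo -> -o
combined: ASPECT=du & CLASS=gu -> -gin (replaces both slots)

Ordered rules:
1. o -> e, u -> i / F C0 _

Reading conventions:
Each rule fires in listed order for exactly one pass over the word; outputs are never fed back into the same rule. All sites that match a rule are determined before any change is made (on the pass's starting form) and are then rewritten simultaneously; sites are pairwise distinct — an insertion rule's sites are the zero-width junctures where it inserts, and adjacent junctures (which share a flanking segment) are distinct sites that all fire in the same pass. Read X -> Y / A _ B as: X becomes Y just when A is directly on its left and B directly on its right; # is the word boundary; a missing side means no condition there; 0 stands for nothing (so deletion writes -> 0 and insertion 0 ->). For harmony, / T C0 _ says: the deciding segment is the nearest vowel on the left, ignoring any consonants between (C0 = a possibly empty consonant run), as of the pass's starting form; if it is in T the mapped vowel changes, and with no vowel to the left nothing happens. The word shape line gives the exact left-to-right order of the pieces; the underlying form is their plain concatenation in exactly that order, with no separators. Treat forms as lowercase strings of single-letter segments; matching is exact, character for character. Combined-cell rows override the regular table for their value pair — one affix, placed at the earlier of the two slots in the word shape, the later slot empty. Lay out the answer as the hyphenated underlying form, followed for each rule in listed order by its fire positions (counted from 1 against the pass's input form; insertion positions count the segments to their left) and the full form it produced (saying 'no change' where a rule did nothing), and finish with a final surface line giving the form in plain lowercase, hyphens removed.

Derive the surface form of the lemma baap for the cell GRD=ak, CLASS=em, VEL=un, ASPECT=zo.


underlying: baap-em-o-f-vir
1. o -> e, u -> i / F C0 _: fires at position(s) 7: baapemefvir
surface: baapemefvir


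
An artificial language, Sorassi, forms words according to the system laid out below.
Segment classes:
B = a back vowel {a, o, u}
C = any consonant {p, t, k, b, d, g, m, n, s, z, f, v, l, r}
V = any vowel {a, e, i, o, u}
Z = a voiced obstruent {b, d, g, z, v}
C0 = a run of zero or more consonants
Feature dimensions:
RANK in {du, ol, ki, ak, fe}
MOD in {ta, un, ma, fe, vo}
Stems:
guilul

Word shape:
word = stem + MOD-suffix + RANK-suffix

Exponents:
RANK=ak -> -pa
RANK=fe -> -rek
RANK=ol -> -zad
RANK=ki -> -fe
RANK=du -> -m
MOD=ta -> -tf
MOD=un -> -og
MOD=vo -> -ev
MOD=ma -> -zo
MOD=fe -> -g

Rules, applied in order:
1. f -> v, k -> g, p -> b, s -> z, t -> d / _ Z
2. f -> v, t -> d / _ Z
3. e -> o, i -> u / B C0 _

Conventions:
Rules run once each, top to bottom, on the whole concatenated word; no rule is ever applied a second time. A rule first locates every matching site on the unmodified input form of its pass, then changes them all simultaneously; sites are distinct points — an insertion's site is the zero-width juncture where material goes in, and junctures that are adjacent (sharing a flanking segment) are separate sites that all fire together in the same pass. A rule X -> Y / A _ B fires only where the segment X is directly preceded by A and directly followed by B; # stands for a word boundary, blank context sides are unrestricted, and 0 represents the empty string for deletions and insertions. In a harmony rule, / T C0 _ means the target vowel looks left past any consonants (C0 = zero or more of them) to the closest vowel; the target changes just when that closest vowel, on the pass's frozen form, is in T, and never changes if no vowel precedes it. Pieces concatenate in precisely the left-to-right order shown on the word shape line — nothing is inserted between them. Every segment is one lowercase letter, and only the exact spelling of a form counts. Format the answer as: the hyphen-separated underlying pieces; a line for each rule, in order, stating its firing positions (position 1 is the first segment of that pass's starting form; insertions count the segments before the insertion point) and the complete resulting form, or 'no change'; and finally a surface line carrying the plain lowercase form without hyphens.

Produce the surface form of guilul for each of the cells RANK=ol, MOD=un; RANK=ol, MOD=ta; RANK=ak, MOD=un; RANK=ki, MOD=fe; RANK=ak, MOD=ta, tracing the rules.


cell RANK=ol, MOD=un:
underlying: guilul-og-zad
1. f -> v, k -> g, p -> b, s -> z, t -> d / _ Z: no change
2. f -> v, t -> d / _ Z: no change
3. e -> o, i -> u / B C0 _: fires at position(s) 3: guululogzad
surface: guululogzad

cell RANK=ol, MOD=ta:
underlying: guilul-tf-zad
1. f -> v, k -> g, p -> b, s -> z, t -> d / _ Z: fires at position(s) 8: guilultvzad
2. f -> v, t -> d / _ Z: fires at position(s) 7: guiluldvzad
3. e -> o, i -> u / B C0 _: fires at position(s) 3: guululdvzad
surface: guululdvzad

cell RANK=ak, MOD=un:
underlying: guilul-og-pa
1. f -> v, k -> g, p -> b, s -> z, t -> d / _ Z: no change
2. f -> v, t -> d / _ Z: no change
3. e -> o, i -> u / B C0 _: fires at position(s) 3: guululogpa
surface: guululogpa

cell RANK=ki, MOD=fe:
underlying: guilul-g-fe
1. f -> v, k -> g, p -> b, s -> z, t -> d / _ Z: no change
2. f -> v, t -> d / _ Z: no change
3. e -> o, i -> u / B C0 _: fires at position(s) 3, 9: guululgfo
surface: guululgfo

cell RANK=ak, MOD=ta:
underlying: guilul-tf-pa
1. f -> v, k -> g, p -> b, s -> z, t -> d / _ Z: no change
2. f -> v, t -> d / _ Z: no change
3. e -> o, i -> u / B C0 _: fires at position(s) 3: guulultfpa
surface: guulultfpa


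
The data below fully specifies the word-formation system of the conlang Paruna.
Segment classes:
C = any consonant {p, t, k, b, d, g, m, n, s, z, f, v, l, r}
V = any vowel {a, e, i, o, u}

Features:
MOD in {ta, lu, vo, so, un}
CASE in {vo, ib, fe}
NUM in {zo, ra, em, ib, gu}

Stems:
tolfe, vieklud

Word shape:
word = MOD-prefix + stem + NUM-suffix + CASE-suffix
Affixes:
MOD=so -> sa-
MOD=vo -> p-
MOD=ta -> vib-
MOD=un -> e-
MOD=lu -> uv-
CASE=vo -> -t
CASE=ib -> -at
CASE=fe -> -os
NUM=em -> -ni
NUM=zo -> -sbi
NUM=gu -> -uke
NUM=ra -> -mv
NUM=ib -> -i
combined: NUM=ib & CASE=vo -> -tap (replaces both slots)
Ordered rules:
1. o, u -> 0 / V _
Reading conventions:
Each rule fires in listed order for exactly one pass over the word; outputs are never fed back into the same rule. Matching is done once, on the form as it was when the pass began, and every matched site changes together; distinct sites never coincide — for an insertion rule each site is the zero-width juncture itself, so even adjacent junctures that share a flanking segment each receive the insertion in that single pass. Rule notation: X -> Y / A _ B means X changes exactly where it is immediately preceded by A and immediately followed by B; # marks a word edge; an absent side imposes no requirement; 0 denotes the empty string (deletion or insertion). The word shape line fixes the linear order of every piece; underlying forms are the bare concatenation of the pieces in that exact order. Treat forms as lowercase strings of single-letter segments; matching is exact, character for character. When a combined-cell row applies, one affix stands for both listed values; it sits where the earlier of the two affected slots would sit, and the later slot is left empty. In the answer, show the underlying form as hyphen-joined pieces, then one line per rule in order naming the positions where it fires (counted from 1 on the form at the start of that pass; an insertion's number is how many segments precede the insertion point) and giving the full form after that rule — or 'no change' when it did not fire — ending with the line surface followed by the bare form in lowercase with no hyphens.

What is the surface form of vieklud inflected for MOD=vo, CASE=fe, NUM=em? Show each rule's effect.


underlying: p-vieklud-ni-os
1. o, u -> 0 / V _: fires at position(s) 11: pviekludnis
surface: pviekludnis


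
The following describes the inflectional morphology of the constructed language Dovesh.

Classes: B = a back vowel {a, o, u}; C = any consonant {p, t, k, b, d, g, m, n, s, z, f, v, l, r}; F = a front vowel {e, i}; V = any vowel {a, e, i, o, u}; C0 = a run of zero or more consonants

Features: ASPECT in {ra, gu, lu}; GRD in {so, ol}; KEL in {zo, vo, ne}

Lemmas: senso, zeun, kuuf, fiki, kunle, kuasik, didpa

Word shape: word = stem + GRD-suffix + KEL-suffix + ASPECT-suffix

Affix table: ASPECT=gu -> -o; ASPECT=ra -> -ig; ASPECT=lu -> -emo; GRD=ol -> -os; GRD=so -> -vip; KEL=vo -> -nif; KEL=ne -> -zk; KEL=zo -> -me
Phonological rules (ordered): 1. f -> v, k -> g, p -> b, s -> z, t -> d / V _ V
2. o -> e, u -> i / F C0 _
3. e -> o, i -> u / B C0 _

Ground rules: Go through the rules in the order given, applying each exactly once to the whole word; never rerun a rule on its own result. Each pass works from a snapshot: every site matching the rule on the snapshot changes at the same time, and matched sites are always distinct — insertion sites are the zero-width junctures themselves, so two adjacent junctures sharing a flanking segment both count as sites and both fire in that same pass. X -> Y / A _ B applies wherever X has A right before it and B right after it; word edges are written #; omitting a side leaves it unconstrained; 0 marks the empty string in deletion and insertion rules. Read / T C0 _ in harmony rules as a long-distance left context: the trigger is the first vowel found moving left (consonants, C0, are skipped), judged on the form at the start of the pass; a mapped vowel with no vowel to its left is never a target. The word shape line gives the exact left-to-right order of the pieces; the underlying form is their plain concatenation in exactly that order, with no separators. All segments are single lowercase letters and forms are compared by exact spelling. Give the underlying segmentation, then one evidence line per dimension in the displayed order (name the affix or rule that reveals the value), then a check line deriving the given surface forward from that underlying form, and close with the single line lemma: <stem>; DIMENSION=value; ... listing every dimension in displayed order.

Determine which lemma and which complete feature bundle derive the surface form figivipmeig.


underlying: fiki-vip-me-ig
ASPECT=ra - signalled by the affix -ig
GRD=so - signalled by the affix -vip
KEL=zo - signalled by the affix -me
check: fikivipmeig -> figivipmeig -> figivipmeig -> figivipmeig
lemma: fiki; ASPECT=ra; GRD=so; KEL=zo


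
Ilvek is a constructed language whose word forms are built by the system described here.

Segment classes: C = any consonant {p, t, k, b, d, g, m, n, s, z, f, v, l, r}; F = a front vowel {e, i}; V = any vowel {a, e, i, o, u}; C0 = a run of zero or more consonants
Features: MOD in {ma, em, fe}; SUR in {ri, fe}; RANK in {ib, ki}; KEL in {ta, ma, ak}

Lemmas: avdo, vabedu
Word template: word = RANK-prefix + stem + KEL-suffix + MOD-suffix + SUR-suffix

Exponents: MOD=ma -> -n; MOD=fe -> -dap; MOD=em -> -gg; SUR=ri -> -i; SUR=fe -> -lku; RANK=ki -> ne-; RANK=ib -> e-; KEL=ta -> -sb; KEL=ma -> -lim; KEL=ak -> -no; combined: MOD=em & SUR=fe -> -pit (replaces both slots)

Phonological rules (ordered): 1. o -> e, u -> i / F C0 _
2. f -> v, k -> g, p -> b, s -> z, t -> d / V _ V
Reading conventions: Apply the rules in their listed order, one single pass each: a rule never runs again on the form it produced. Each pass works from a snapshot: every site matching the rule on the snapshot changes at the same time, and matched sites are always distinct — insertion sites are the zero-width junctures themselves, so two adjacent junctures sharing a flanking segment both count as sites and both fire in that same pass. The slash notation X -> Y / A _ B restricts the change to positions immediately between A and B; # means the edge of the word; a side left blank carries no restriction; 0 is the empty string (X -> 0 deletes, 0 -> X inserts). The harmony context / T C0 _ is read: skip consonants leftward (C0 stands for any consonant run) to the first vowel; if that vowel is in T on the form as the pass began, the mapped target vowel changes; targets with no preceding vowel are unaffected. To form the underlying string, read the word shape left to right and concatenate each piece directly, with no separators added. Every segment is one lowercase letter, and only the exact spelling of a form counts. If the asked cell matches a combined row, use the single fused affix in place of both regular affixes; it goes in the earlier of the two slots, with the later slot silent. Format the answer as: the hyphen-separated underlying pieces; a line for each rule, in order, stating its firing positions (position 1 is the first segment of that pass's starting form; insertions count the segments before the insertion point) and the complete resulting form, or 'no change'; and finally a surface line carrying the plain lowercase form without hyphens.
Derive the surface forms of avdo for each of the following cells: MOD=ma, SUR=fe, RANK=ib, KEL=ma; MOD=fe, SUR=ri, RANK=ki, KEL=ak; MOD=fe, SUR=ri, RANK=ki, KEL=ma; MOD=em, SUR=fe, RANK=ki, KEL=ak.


cell MOD=ma, SUR=fe, RANK=ib, KEL=ma:
underlying: e-avdo-lim-n-lku
1. o -> e, u -> i / F C0 _: fires at position(s) 12: eavdolimnlki
2. f -> v, k -> g, p -> b, s -> z, t -> d / V _ V: no change
surface: eavdolimnlki

cell MOD=fe, SUR=ri, RANK=ki, KEL=ak:
underlying: ne-avdo-no-dap-i
1. o -> e, u -> i / F C0 _: no change
2. f -> v, k -> g, p -> b, s -> z, t -> d / V _ V: fires at position(s) 11: neavdonodabi
surface: neavdonodabi

cell MOD=fe, SUR=ri, RANK=ki, KEL=ma:
underlying: ne-avdo-lim-dap-i
1. o -> e, u -> i / F C0 _: no change
2. f -> v, k -> g, p -> b, s -> z, t -> d / V _ V: fires at position(s) 12: neavdolimdabi
surface: neavdolimdabi

cell MOD=em, SUR=fe, RANK=ki, KEL=ak:
underlying: ne-avdo-no-pit
1. o -> e, u -> i / F C0 _: no change
2. f -> v, k -> g, p -> b, s -> z, t -> d / V _ V: fires at position(s) 9: neavdonobit
surface: neavdonobit


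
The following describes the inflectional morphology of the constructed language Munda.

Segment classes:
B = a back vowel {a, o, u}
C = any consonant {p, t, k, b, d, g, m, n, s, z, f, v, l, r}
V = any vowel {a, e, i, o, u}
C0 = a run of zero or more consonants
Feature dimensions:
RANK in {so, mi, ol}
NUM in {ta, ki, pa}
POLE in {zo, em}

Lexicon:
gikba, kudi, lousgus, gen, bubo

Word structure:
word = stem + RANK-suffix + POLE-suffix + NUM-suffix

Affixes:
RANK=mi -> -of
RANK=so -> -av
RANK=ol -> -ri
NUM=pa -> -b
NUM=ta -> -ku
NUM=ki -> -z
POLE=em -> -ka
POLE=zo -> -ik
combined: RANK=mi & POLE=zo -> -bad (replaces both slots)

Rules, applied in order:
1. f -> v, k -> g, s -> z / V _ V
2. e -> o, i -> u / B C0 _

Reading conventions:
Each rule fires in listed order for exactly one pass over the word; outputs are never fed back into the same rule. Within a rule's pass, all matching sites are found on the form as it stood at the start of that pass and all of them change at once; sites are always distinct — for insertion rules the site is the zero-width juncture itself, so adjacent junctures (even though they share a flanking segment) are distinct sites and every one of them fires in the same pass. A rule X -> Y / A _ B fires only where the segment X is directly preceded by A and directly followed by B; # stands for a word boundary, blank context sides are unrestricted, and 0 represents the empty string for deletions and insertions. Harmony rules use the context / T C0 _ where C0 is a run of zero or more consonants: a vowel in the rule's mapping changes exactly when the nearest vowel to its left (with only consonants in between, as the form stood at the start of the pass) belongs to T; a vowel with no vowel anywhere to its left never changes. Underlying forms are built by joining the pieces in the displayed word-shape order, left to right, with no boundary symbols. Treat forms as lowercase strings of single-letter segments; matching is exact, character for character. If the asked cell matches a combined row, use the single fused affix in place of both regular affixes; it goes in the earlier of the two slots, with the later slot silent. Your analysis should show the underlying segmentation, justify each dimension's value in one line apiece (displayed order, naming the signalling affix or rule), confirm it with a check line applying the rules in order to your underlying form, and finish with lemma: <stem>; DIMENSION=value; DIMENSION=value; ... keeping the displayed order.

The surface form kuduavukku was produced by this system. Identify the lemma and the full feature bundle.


underlying: kudi-av-ik-ku
RANK=so - signalled by the affix -av
NUM=ta - signalled by the affix -ku
POLE=zo - signalled by the affix -ik
check: kudiavikku -> kudiavikku -> kuduavukku
lemma: kudi; RANK=so; NUM=ta; POLE=zo
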